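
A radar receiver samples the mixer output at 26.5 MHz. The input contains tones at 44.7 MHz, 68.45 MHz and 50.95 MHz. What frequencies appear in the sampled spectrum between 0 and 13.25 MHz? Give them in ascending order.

2.05 MHz, 8.3 MHz, 11.05 MHz

fs/2 = 13.25 MHz.
44.7 MHz mod fs = 18.2 MHz.
18.2 MHz > fs/2 = 13.25 MHz, folds to fs − 18.2 MHz = 8.3 MHz.
68.45 MHz mod fs = 15.45 MHz.
15.45 MHz > fs/2 = 13.25 MHz, folds to fs − 15.45 MHz = 11.05 MHz.
50.95 MHz mod fs = 24.45 MHz.
24.45 MHz > fs/2 = 13.25 MHz, folds to fs − 24.45 MHz = 2.05 MHz.
Distinct values: {2.05 MHz, 8.3 MHz, 11.05 MHz}.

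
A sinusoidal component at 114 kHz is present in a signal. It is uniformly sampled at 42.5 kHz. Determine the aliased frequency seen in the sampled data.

13.5 kHz

114 kHz mod fs = 29 kHz.
29 kHz > fs/2 = 21.25 kHz, folds to fs − 29 kHz = 13.5 kHz.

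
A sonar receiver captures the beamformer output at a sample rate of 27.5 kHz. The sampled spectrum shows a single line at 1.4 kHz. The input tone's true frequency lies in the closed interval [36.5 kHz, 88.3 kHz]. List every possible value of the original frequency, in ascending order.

Frequencies that alias to 1.4 kHz are k·fs ± 1.4 kHz for integer k ≥ 0.
k=0: 1.4 kHz.
k=1: 26.1 kHz, 28.9 kHz.
k=2: 53.6 kHz, 56.4 kHz.
k=3: 81.1 kHz, 83.9 kHz.
k=4: 108.6 kHz, 111.4 kHz.
Within [36.5 kHz, 88.3 kHz]: 53.6 kHz, 56.4 kHz, 81.1 kHz, 83.9 kHz.

53.6 kHz, 56.4 kHz, 81.1 kHz, 83.9 kHz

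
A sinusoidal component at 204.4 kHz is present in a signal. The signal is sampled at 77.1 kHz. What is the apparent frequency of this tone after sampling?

26.9 kHz

204.4 kHz mod fs = 50.2 kHz.
50.2 kHz > fs/2 = 38.55 kHz, folds to fs − 50.2 kHz = 26.9 kHz.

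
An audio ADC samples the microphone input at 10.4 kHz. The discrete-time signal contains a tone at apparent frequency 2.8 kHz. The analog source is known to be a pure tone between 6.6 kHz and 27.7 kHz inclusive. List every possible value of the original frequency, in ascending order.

Frequencies that alias to 2.8 kHz are k·fs ± 2.8 kHz for integer k ≥ 0.
k=0: 2.8 kHz.
k=1: 7.6 kHz, 13.2 kHz.
k=2: 18 kHz, 23.6 kHz.
k=3: 28.4 kHz, 34 kHz.
Within [6.6 kHz, 27.7 kHz]: 7.6 kHz, 13.2 kHz, 18 kHz, 23.6 kHz.

7.6 kHz, 13.2 kHz, 18 kHz, 23.6 kHz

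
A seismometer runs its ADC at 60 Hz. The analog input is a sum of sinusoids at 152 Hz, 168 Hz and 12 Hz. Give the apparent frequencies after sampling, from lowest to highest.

fs/2 = 30 Hz.
152 Hz mod fs = 32 Hz.
32 Hz > fs/2 = 30 Hz, folds to fs − 32 Hz = 28 Hz.
168 Hz mod fs = 48 Hz.
48 Hz > fs/2 = 30 Hz, folds to fs − 48 Hz = 12 Hz.
12 Hz ≤ fs/2 = 30 Hz, passes unchanged.
Distinct values: {12 Hz, 28 Hz}.

12 Hz, 28 Hz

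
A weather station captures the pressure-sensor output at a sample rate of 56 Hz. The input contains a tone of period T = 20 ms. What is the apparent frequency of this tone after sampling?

T = 20 ms → f = 1/T = 50 Hz.
50 Hz > fs/2 = 28 Hz, folds to fs − 50 Hz = 6 Hz.

6 Hz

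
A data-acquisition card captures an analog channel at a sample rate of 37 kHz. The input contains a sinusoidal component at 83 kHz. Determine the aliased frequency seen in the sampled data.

9 kHz

83 kHz mod fs = 9 kHz.
9 kHz ≤ fs/2 = 18.5 kHz, appears at 9 kHz.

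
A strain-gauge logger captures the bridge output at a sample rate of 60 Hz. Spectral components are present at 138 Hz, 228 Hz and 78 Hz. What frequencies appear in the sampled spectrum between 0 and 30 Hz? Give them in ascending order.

12 Hz, 18 Hz

fs/2 = 30 Hz.
138 Hz mod fs = 18 Hz.
18 Hz ≤ fs/2 = 30 Hz, appears at 18 Hz.
228 Hz mod fs = 48 Hz.
48 Hz > fs/2 = 30 Hz, folds to fs − 48 Hz = 12 Hz.
78 Hz mod fs = 18 Hz.
18 Hz ≤ fs/2 = 30 Hz, appears at 18 Hz.
Distinct values: {12 Hz, 18 Hz}.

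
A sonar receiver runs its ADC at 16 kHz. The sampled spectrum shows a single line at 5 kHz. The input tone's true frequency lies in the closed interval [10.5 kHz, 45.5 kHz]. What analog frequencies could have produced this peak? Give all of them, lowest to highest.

Frequencies that alias to 5 kHz are k·fs ± 5 kHz for integer k ≥ 0.
k=0: 5 kHz.
k=1: 11 kHz, 21 kHz.
k=2: 27 kHz, 37 kHz.
k=3: 43 kHz, 53 kHz.
k=4: 59 kHz, 69 kHz.
Within [10.5 kHz, 45.5 kHz]: 11 kHz, 21 kHz, 27 kHz, 37 kHz, 43 kHz.

11 kHz, 21 kHz, 27 kHz, 37 kHz, 43 kHz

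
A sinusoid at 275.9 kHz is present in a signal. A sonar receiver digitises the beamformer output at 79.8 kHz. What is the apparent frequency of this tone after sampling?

275.9 kHz mod fs = 36.5 kHz.
36.5 kHz ≤ fs/2 = 39.9 kHz, appears at 36.5 kHz.

36.5 kHz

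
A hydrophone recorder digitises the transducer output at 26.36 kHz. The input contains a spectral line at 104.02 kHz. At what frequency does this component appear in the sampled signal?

104.02 kHz mod fs = 24.94 kHz.
24.94 kHz > fs/2 = 13.18 kHz, folds to fs − 24.94 kHz = 1.42 kHz.

1.42 kHz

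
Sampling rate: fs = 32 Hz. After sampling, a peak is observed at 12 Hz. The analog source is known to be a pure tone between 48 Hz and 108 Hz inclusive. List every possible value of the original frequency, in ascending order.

52 Hz, 76 Hz, 84 Hz, 108 Hz

Frequencies that alias to 12 Hz are k·fs ± 12 Hz for integer k ≥ 0.
k=0: 12 Hz.
k=1: 20 Hz, 44 Hz.
k=2: 52 Hz, 76 Hz.
k=3: 84 Hz, 108 Hz.
k=4: 116 Hz, 140 Hz.
Within [48 Hz, 108 Hz]: 52 Hz, 76 Hz, 84 Hz, 108 Hz.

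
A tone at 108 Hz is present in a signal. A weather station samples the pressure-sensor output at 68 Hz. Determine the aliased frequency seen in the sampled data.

28 Hz

108 Hz mod fs = 40 Hz.
40 Hz > fs/2 = 34 Hz, folds to fs − 40 Hz = 28 Hz.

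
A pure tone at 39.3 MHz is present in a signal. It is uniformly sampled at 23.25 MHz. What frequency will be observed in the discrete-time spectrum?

39.3 MHz mod fs = 16.05 MHz.
16.05 MHz > fs/2 = 11.625 MHz, folds to fs − 16.05 MHz = 7.2 MHz.

7.2 MHz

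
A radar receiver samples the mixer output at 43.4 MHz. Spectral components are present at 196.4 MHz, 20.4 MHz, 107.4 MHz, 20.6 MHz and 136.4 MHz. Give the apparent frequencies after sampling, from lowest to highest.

6.2 MHz, 20.4 MHz, 20.6 MHz

fs/2 = 21.7 MHz.
196.4 MHz mod fs = 22.8 MHz.
22.8 MHz > fs/2 = 21.7 MHz, folds to fs − 22.8 MHz = 20.6 MHz.
20.4 MHz ≤ fs/2 = 21.7 MHz, passes unchanged.
107.4 MHz mod fs = 20.6 MHz.
20.6 MHz ≤ fs/2 = 21.7 MHz, appears at 20.6 MHz.
20.6 MHz ≤ fs/2 = 21.7 MHz, passes unchanged.
136.4 MHz mod fs = 6.2 MHz.
6.2 MHz ≤ fs/2 = 21.7 MHz, appears at 6.2 MHz.
Distinct values: {6.2 MHz, 20.4 MHz, 20.6 MHz}.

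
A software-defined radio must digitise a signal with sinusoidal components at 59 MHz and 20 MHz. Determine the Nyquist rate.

118 MHz

Highest-frequency component: 59 MHz.
Nyquist rate = 2 × 59 MHz = 118 MHz.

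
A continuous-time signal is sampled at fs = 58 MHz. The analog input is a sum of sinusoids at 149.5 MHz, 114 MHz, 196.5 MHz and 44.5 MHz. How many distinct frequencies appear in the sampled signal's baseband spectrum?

fs/2 = 29 MHz.
149.5 MHz mod fs = 33.5 MHz.
33.5 MHz > fs/2 = 29 MHz, folds to fs − 33.5 MHz = 24.5 MHz.
114 MHz mod fs = 56 MHz.
56 MHz > fs/2 = 29 MHz, folds to fs − 56 MHz = 2 MHz.
196.5 MHz mod fs = 22.5 MHz.
22.5 MHz ≤ fs/2 = 29 MHz, appears at 22.5 MHz.
44.5 MHz > fs/2 = 29 MHz, folds to fs − 44.5 MHz = 13.5 MHz.
Distinct values: {2 MHz, 13.5 MHz, 22.5 MHz, 24.5 MHz} → 4.

4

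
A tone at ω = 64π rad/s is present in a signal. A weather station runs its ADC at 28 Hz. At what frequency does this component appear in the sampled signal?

ω = 64π rad/s → f = ω/(2π) = 32 Hz.
32 Hz mod fs = 4 Hz.
4 Hz ≤ fs/2 = 14 Hz, appears at 4 Hz.

4 Hz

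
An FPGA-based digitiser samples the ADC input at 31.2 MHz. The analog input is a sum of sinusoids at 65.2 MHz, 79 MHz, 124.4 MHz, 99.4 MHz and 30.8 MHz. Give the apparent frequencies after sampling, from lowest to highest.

0.4 MHz, 2.8 MHz, 5.8 MHz, 14.6 MHz

fs/2 = 15.6 MHz.
65.2 MHz mod fs = 2.8 MHz.
2.8 MHz ≤ fs/2 = 15.6 MHz, appears at 2.8 MHz.
79 MHz mod fs = 16.6 MHz.
16.6 MHz > fs/2 = 15.6 MHz, folds to fs − 16.6 MHz = 14.6 MHz.
124.4 MHz mod fs = 30.8 MHz.
30.8 MHz > fs/2 = 15.6 MHz, folds to fs − 30.8 MHz = 0.4 MHz.
99.4 MHz mod fs = 5.8 MHz.
5.8 MHz ≤ fs/2 = 15.6 MHz, appears at 5.8 MHz.
30.8 MHz > fs/2 = 15.6 MHz, folds to fs − 30.8 MHz = 0.4 MHz.
Distinct values: {0.4 MHz, 2.8 MHz, 5.8 MHz, 14.6 MHz}.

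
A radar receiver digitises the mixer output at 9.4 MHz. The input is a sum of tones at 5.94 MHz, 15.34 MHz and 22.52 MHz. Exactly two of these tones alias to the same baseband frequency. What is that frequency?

3.46 MHz

fs/2 = 4.7 MHz.
5.94 MHz > fs/2 = 4.7 MHz, folds to fs − 5.94 MHz = 3.46 MHz.
15.34 MHz mod fs = 5.94 MHz.
5.94 MHz > fs/2 = 4.7 MHz, folds to fs − 5.94 MHz = 3.46 MHz.
22.52 MHz mod fs = 3.72 MHz.
3.72 MHz ≤ fs/2 = 4.7 MHz, appears at 3.72 MHz.
5.94 MHz and 15.34 MHz both map to 3.46 MHz.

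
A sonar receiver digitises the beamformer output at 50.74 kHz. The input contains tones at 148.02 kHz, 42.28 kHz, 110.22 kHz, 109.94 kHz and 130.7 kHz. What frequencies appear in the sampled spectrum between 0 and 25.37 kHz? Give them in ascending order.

4.2 kHz, 8.46 kHz, 8.74 kHz, 21.52 kHz

fs/2 = 25.37 kHz.
148.02 kHz mod fs = 46.54 kHz.
46.54 kHz > fs/2 = 25.37 kHz, folds to fs − 46.54 kHz = 4.2 kHz.
42.28 kHz > fs/2 = 25.37 kHz, folds to fs − 42.28 kHz = 8.46 kHz.
110.22 kHz mod fs = 8.74 kHz.
8.74 kHz ≤ fs/2 = 25.37 kHz, appears at 8.74 kHz.
109.94 kHz mod fs = 8.46 kHz.
8.46 kHz ≤ fs/2 = 25.37 kHz, appears at 8.46 kHz.
130.7 kHz mod fs = 29.22 kHz.
29.22 kHz > fs/2 = 25.37 kHz, folds to fs − 29.22 kHz = 21.52 kHz.
Distinct values: {4.2 kHz, 8.46 kHz, 8.74 kHz, 21.52 kHz}.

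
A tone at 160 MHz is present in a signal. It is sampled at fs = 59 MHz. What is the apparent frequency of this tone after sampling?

17 MHz

160 MHz mod fs = 42 MHz.
42 MHz > fs/2 = 29.5 MHz, folds to fs − 42 MHz = 17 MHz.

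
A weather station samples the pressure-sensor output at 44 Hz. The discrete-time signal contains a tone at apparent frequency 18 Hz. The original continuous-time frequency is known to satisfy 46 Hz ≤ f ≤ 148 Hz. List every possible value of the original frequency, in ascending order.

62 Hz, 70 Hz, 106 Hz, 114 Hz

Frequencies that alias to 18 Hz are k·fs ± 18 Hz for integer k ≥ 0.
k=0: 18 Hz.
k=1: 26 Hz, 62 Hz.
k=2: 70 Hz, 106 Hz.
k=3: 114 Hz, 150 Hz.
k=4: 158 Hz, 194 Hz.
Within [46 Hz, 148 Hz]: 62 Hz, 70 Hz, 106 Hz, 114 Hz.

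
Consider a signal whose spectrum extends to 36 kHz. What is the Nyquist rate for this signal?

72 kHz

Nyquist rate = 2 × 36 kHz = 72 kHz.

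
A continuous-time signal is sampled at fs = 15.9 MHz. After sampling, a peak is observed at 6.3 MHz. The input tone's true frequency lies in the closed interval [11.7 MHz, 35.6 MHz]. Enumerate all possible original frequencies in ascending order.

22.2 MHz, 25.5 MHz

Frequencies that alias to 6.3 MHz are k·fs ± 6.3 MHz for integer k ≥ 0.
k=0: 6.3 MHz.
k=1: 9.6 MHz, 22.2 MHz.
k=2: 25.5 MHz, 38.1 MHz.
k=3: 41.4 MHz, 54 MHz.
Within [11.7 MHz, 35.6 MHz]: 22.2 MHz, 25.5 MHz.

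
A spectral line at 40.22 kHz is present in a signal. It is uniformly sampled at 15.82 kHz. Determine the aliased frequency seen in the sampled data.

7.24 kHz

40.22 kHz mod fs = 8.58 kHz.
8.58 kHz > fs/2 = 7.91 kHz, folds to fs − 8.58 kHz = 7.24 kHz.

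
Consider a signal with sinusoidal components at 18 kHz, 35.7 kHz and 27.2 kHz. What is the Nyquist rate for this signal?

71.4 kHz

Highest-frequency component: 35.7 kHz.
Nyquist rate = 2 × 35.7 kHz = 71.4 kHz.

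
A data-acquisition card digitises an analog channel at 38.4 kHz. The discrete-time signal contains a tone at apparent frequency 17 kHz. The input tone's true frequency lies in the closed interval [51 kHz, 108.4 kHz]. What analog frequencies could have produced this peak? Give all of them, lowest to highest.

Frequencies that alias to 17 kHz are k·fs ± 17 kHz for integer k ≥ 0.
k=0: 17 kHz.
k=1: 21.4 kHz, 55.4 kHz.
k=2: 59.8 kHz, 93.8 kHz.
k=3: 98.2 kHz, 132.2 kHz.
k=4: 136.6 kHz, 170.6 kHz.
Within [51 kHz, 108.4 kHz]: 55.4 kHz, 59.8 kHz, 93.8 kHz, 98.2 kHz.

55.4 kHz, 59.8 kHz, 93.8 kHz, 98.2 kHz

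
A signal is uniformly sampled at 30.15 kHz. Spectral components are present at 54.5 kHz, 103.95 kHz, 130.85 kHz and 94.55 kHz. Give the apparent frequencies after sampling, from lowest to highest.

4.1 kHz, 5.8 kHz, 10.25 kHz, 13.5 kHz

fs/2 = 15.075 kHz.
54.5 kHz mod fs = 24.35 kHz.
24.35 kHz > fs/2 = 15.075 kHz, folds to fs − 24.35 kHz = 5.8 kHz.
103.95 kHz mod fs = 13.5 kHz.
13.5 kHz ≤ fs/2 = 15.075 kHz, appears at 13.5 kHz.
130.85 kHz mod fs = 10.25 kHz.
10.25 kHz ≤ fs/2 = 15.075 kHz, appears at 10.25 kHz.
94.55 kHz mod fs = 4.1 kHz.
4.1 kHz ≤ fs/2 = 15.075 kHz, appears at 4.1 kHz.
Distinct values: {4.1 kHz, 5.8 kHz, 10.25 kHz, 13.5 kHz}.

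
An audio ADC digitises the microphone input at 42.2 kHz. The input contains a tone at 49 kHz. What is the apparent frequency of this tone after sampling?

49 kHz mod fs = 6.8 kHz.
6.8 kHz ≤ fs/2 = 21.1 kHz, appears at 6.8 kHz.

6.8 kHz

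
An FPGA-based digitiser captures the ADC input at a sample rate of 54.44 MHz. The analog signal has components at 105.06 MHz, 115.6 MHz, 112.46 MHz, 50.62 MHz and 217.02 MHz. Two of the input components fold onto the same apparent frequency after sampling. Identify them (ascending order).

50.62 MHz, 105.06 MHz

fs/2 = 27.22 MHz.
105.06 MHz mod fs = 50.62 MHz.
50.62 MHz > fs/2 = 27.22 MHz, folds to fs − 50.62 MHz = 3.82 MHz.
115.6 MHz mod fs = 6.72 MHz.
6.72 MHz ≤ fs/2 = 27.22 MHz, appears at 6.72 MHz.
112.46 MHz mod fs = 3.58 MHz.
3.58 MHz ≤ fs/2 = 27.22 MHz, appears at 3.58 MHz.
50.62 MHz > fs/2 = 27.22 MHz, folds to fs − 50.62 MHz = 3.82 MHz.
217.02 MHz mod fs = 53.7 MHz.
53.7 MHz > fs/2 = 27.22 MHz, folds to fs − 53.7 MHz = 0.74 MHz.
50.62 MHz and 105.06 MHz both map to 3.82 MHz.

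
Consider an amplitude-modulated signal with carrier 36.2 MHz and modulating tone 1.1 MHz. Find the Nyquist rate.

AM sidebands sit at fc ± fm = 35.1 MHz and 37.3 MHz.
Highest-frequency component: 37.3 MHz.
Nyquist rate = 2 × 37.3 MHz = 74.6 MHz.

74.6 MHz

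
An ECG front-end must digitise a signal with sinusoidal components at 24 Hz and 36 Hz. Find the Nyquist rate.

72 Hz

Highest-frequency component: 36 Hz.
Nyquist rate = 2 × 36 Hz = 72 Hz.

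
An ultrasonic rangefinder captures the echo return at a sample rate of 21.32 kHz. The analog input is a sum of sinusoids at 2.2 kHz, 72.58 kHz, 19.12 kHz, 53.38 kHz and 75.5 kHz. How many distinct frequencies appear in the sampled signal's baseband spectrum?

4

fs/2 = 10.66 kHz.
2.2 kHz ≤ fs/2 = 10.66 kHz, passes unchanged.
72.58 kHz mod fs = 8.62 kHz.
8.62 kHz ≤ fs/2 = 10.66 kHz, appears at 8.62 kHz.
19.12 kHz > fs/2 = 10.66 kHz, folds to fs − 19.12 kHz = 2.2 kHz.
53.38 kHz mod fs = 10.74 kHz.
10.74 kHz > fs/2 = 10.66 kHz, folds to fs − 10.74 kHz = 10.58 kHz.
75.5 kHz mod fs = 11.54 kHz.
11.54 kHz > fs/2 = 10.66 kHz, folds to fs − 11.54 kHz = 9.78 kHz.
Distinct values: {2.2 kHz, 8.62 kHz, 9.78 kHz, 10.58 kHz} → 4.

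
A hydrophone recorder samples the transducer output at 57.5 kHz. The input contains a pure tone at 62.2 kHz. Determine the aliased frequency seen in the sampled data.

62.2 kHz mod fs = 4.7 kHz.
4.7 kHz ≤ fs/2 = 28.75 kHz, appears at 4.7 kHz.

4.7 kHz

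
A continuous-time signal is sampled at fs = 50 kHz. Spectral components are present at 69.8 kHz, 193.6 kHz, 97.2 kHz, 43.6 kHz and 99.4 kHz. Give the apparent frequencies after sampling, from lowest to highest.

fs/2 = 25 kHz.
69.8 kHz mod fs = 19.8 kHz.
19.8 kHz ≤ fs/2 = 25 kHz, appears at 19.8 kHz.
193.6 kHz mod fs = 43.6 kHz.
43.6 kHz > fs/2 = 25 kHz, folds to fs − 43.6 kHz = 6.4 kHz.
97.2 kHz mod fs = 47.2 kHz.
47.2 kHz > fs/2 = 25 kHz, folds to fs − 47.2 kHz = 2.8 kHz.
43.6 kHz > fs/2 = 25 kHz, folds to fs − 43.6 kHz = 6.4 kHz.
99.4 kHz mod fs = 49.4 kHz.
49.4 kHz > fs/2 = 25 kHz, folds to fs − 49.4 kHz = 0.6 kHz.
Distinct values: {0.6 kHz, 2.8 kHz, 6.4 kHz, 19.8 kHz}.

0.6 kHz, 2.8 kHz, 6.4 kHz, 19.8 kHz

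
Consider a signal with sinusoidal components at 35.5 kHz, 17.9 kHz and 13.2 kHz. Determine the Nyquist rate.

Highest-frequency component: 35.5 kHz.
Nyquist rate = 2 × 35.5 kHz = 71 kHz.

71 kHz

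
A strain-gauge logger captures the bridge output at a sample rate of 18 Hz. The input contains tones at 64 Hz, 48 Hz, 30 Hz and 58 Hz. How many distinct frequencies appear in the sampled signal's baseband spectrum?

fs/2 = 9 Hz.
64 Hz mod fs = 10 Hz.
10 Hz > fs/2 = 9 Hz, folds to fs − 10 Hz = 8 Hz.
48 Hz mod fs = 12 Hz.
12 Hz > fs/2 = 9 Hz, folds to fs − 12 Hz = 6 Hz.
30 Hz mod fs = 12 Hz.
12 Hz > fs/2 = 9 Hz, folds to fs − 12 Hz = 6 Hz.
58 Hz mod fs = 4 Hz.
4 Hz ≤ fs/2 = 9 Hz, appears at 4 Hz.
Distinct values: {4 Hz, 6 Hz, 8 Hz} → 3.

3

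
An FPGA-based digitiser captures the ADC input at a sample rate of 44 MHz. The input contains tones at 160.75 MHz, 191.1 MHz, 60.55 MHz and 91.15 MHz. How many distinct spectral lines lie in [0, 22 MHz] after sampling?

4

fs/2 = 22 MHz.
160.75 MHz mod fs = 28.75 MHz.
28.75 MHz > fs/2 = 22 MHz, folds to fs − 28.75 MHz = 15.25 MHz.
191.1 MHz mod fs = 15.1 MHz.
15.1 MHz ≤ fs/2 = 22 MHz, appears at 15.1 MHz.
60.55 MHz mod fs = 16.55 MHz.
16.55 MHz ≤ fs/2 = 22 MHz, appears at 16.55 MHz.
91.15 MHz mod fs = 3.15 MHz.
3.15 MHz ≤ fs/2 = 22 MHz, appears at 3.15 MHz.
Distinct values: {3.15 MHz, 15.1 MHz, 15.25 MHz, 16.55 MHz} → 4.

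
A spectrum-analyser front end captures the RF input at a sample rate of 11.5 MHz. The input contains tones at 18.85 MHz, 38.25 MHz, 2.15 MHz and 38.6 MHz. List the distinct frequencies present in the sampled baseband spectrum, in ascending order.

2.15 MHz, 3.75 MHz, 4.1 MHz, 4.15 MHz

fs/2 = 5.75 MHz.
18.85 MHz mod fs = 7.35 MHz.
7.35 MHz > fs/2 = 5.75 MHz, folds to fs − 7.35 MHz = 4.15 MHz.
38.25 MHz mod fs = 3.75 MHz.
3.75 MHz ≤ fs/2 = 5.75 MHz, appears at 3.75 MHz.
2.15 MHz ≤ fs/2 = 5.75 MHz, passes unchanged.
38.6 MHz mod fs = 4.1 MHz.
4.1 MHz ≤ fs/2 = 5.75 MHz, appears at 4.1 MHz.
Distinct values: {2.15 MHz, 3.75 MHz, 4.1 MHz, 4.15 MHz}.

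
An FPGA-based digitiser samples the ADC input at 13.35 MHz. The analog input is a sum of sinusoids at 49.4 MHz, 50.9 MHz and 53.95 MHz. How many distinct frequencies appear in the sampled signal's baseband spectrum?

fs/2 = 6.675 MHz.
49.4 MHz mod fs = 9.35 MHz.
9.35 MHz > fs/2 = 6.675 MHz, folds to fs − 9.35 MHz = 4 MHz.
50.9 MHz mod fs = 10.85 MHz.
10.85 MHz > fs/2 = 6.675 MHz, folds to fs − 10.85 MHz = 2.5 MHz.
53.95 MHz mod fs = 0.55 MHz.
0.55 MHz ≤ fs/2 = 6.675 MHz, appears at 0.55 MHz.
Distinct values: {0.55 MHz, 2.5 MHz, 4 MHz} → 3.

3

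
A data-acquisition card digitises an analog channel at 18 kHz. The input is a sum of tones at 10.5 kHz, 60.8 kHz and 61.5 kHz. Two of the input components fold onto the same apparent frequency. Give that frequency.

fs/2 = 9 kHz.
10.5 kHz > fs/2 = 9 kHz, folds to fs − 10.5 kHz = 7.5 kHz.
60.8 kHz mod fs = 6.8 kHz.
6.8 kHz ≤ fs/2 = 9 kHz, appears at 6.8 kHz.
61.5 kHz mod fs = 7.5 kHz.
7.5 kHz ≤ fs/2 = 9 kHz, appears at 7.5 kHz.
10.5 kHz and 61.5 kHz both map to 7.5 kHz.

7.5 kHz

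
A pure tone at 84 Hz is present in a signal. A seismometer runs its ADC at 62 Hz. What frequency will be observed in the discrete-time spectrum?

22 Hz

84 Hz mod fs = 22 Hz.
22 Hz ≤ fs/2 = 31 Hz, appears at 22 Hz.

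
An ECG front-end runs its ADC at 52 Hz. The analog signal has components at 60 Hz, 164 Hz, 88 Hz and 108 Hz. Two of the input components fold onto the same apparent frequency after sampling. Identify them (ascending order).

60 Hz, 164 Hz

fs/2 = 26 Hz.
60 Hz mod fs = 8 Hz.
8 Hz ≤ fs/2 = 26 Hz, appears at 8 Hz.
164 Hz mod fs = 8 Hz.
8 Hz ≤ fs/2 = 26 Hz, appears at 8 Hz.
88 Hz mod fs = 36 Hz.
36 Hz > fs/2 = 26 Hz, folds to fs − 36 Hz = 16 Hz.
108 Hz mod fs = 4 Hz.
4 Hz ≤ fs/2 = 26 Hz, appears at 4 Hz.
60 Hz and 164 Hz both map to 8 Hz.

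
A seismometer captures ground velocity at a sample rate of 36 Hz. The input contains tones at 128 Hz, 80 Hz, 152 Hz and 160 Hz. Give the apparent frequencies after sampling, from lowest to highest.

fs/2 = 18 Hz.
128 Hz mod fs = 20 Hz.
20 Hz > fs/2 = 18 Hz, folds to fs − 20 Hz = 16 Hz.
80 Hz mod fs = 8 Hz.
8 Hz ≤ fs/2 = 18 Hz, appears at 8 Hz.
152 Hz mod fs = 8 Hz.
8 Hz ≤ fs/2 = 18 Hz, appears at 8 Hz.
160 Hz mod fs = 16 Hz.
16 Hz ≤ fs/2 = 18 Hz, appears at 16 Hz.
Distinct values: {8 Hz, 16 Hz}.

8 Hz, 16 Hz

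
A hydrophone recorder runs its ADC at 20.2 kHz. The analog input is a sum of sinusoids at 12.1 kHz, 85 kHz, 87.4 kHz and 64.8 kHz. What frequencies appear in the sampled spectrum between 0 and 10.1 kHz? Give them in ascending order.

fs/2 = 10.1 kHz.
12.1 kHz > fs/2 = 10.1 kHz, folds to fs − 12.1 kHz = 8.1 kHz.
85 kHz mod fs = 4.2 kHz.
4.2 kHz ≤ fs/2 = 10.1 kHz, appears at 4.2 kHz.
87.4 kHz mod fs = 6.6 kHz.
6.6 kHz ≤ fs/2 = 10.1 kHz, appears at 6.6 kHz.
64.8 kHz mod fs = 4.2 kHz.
4.2 kHz ≤ fs/2 = 10.1 kHz, appears at 4.2 kHz.
Distinct values: {4.2 kHz, 6.6 kHz, 8.1 kHz}.

4.2 kHz, 6.6 kHz, 8.1 kHz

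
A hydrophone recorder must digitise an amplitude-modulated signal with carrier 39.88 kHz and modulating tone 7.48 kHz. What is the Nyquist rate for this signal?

94.72 kHz

AM sidebands sit at fc ± fm = 32.4 kHz and 47.36 kHz.
Highest-frequency component: 47.36 kHz.
Nyquist rate = 2 × 47.36 kHz = 94.72 kHz.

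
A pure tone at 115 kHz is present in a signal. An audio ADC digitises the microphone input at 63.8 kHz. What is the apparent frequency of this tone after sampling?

115 kHz mod fs = 51.2 kHz.
51.2 kHz > fs/2 = 31.9 kHz, folds to fs − 51.2 kHz = 12.6 kHz.

12.6 kHz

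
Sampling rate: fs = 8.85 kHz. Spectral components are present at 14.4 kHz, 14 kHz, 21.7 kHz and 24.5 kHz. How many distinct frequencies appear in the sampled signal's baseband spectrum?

4

fs/2 = 4.425 kHz.
14.4 kHz mod fs = 5.55 kHz.
5.55 kHz > fs/2 = 4.425 kHz, folds to fs − 5.55 kHz = 3.3 kHz.
14 kHz mod fs = 5.15 kHz.
5.15 kHz > fs/2 = 4.425 kHz, folds to fs − 5.15 kHz = 3.7 kHz.
21.7 kHz mod fs = 4 kHz.
4 kHz ≤ fs/2 = 4.425 kHz, appears at 4 kHz.
24.5 kHz mod fs = 6.8 kHz.
6.8 kHz > fs/2 = 4.425 kHz, folds to fs − 6.8 kHz = 2.05 kHz.
Distinct values: {2.05 kHz, 3.3 kHz, 3.7 kHz, 4 kHz} → 4.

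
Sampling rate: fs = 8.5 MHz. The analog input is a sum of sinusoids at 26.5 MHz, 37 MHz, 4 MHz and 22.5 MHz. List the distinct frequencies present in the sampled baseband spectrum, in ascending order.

1 MHz, 3 MHz, 4 MHz

fs/2 = 4.25 MHz.
26.5 MHz mod fs = 1 MHz.
1 MHz ≤ fs/2 = 4.25 MHz, appears at 1 MHz.
37 MHz mod fs = 3 MHz.
3 MHz ≤ fs/2 = 4.25 MHz, appears at 3 MHz.
4 MHz ≤ fs/2 = 4.25 MHz, passes unchanged.
22.5 MHz mod fs = 5.5 MHz.
5.5 MHz > fs/2 = 4.25 MHz, folds to fs − 5.5 MHz = 3 MHz.
Distinct values: {1 MHz, 3 MHz, 4 MHz}.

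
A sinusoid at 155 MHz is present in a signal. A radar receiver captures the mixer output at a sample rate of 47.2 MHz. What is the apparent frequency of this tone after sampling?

13.4 MHz

155 MHz mod fs = 13.4 MHz.
13.4 MHz ≤ fs/2 = 23.6 MHz, appears at 13.4 MHz.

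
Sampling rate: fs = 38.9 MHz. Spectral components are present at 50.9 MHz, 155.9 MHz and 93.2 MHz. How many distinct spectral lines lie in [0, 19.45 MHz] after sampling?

fs/2 = 19.45 MHz.
50.9 MHz mod fs = 12 MHz.
12 MHz ≤ fs/2 = 19.45 MHz, appears at 12 MHz.
155.9 MHz mod fs = 0.3 MHz.
0.3 MHz ≤ fs/2 = 19.45 MHz, appears at 0.3 MHz.
93.2 MHz mod fs = 15.4 MHz.
15.4 MHz ≤ fs/2 = 19.45 MHz, appears at 15.4 MHz.
Distinct values: {0.3 MHz, 12 MHz, 15.4 MHz} → 3.

3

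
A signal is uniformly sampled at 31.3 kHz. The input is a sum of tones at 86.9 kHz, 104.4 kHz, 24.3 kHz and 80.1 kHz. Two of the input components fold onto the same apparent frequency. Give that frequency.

fs/2 = 15.65 kHz.
86.9 kHz mod fs = 24.3 kHz.
24.3 kHz > fs/2 = 15.65 kHz, folds to fs − 24.3 kHz = 7 kHz.
104.4 kHz mod fs = 10.5 kHz.
10.5 kHz ≤ fs/2 = 15.65 kHz, appears at 10.5 kHz.
24.3 kHz > fs/2 = 15.65 kHz, folds to fs − 24.3 kHz = 7 kHz.
80.1 kHz mod fs = 17.5 kHz.
17.5 kHz > fs/2 = 15.65 kHz, folds to fs − 17.5 kHz = 13.8 kHz.
24.3 kHz and 86.9 kHz both map to 7 kHz.

7 kHz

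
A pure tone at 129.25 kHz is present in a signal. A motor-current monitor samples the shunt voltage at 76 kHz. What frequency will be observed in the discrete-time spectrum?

129.25 kHz mod fs = 53.25 kHz.
53.25 kHz > fs/2 = 38 kHz, folds to fs − 53.25 kHz = 22.75 kHz.

22.75 kHz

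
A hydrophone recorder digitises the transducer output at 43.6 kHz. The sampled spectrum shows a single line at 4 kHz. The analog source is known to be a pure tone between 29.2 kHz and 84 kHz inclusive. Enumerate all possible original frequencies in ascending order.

39.6 kHz, 47.6 kHz, 83.2 kHz

Frequencies that alias to 4 kHz are k·fs ± 4 kHz for integer k ≥ 0.
k=0: 4 kHz.
k=1: 39.6 kHz, 47.6 kHz.
k=2: 83.2 kHz, 91.2 kHz.
k=3: 126.8 kHz, 134.8 kHz.
Within [29.2 kHz, 84 kHz]: 39.6 kHz, 47.6 kHz, 83.2 kHz.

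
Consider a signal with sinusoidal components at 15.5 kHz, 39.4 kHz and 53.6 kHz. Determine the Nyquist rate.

Highest-frequency component: 53.6 kHz.
Nyquist rate = 2 × 53.6 kHz = 107.2 kHz.

107.2 kHz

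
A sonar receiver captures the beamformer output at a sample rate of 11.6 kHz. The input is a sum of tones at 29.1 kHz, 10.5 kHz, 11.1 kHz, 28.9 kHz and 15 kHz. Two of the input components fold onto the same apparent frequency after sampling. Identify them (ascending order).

fs/2 = 5.8 kHz.
29.1 kHz mod fs = 5.9 kHz.
5.9 kHz > fs/2 = 5.8 kHz, folds to fs − 5.9 kHz = 5.7 kHz.
10.5 kHz > fs/2 = 5.8 kHz, folds to fs − 10.5 kHz = 1.1 kHz.
11.1 kHz > fs/2 = 5.8 kHz, folds to fs − 11.1 kHz = 0.5 kHz.
28.9 kHz mod fs = 5.7 kHz.
5.7 kHz ≤ fs/2 = 5.8 kHz, appears at 5.7 kHz.
15 kHz mod fs = 3.4 kHz.
3.4 kHz ≤ fs/2 = 5.8 kHz, appears at 3.4 kHz.
28.9 kHz and 29.1 kHz both map to 5.7 kHz.

28.9 kHz, 29.1 kHz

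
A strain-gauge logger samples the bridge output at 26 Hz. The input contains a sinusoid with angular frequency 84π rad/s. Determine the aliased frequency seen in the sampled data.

ω = 84π rad/s → f = ω/(2π) = 42 Hz.
42 Hz mod fs = 16 Hz.
16 Hz > fs/2 = 13 Hz, folds to fs − 16 Hz = 10 Hz.

10 Hz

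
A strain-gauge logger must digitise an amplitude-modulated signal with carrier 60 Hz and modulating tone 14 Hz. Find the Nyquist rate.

AM sidebands sit at fc ± fm = 46 Hz and 74 Hz.
Highest-frequency component: 74 Hz.
Nyquist rate = 2 × 74 Hz = 148 Hz.

148 Hz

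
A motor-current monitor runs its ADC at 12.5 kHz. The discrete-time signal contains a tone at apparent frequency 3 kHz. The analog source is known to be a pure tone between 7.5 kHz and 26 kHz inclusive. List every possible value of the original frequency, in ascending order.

9.5 kHz, 15.5 kHz, 22 kHz

Frequencies that alias to 3 kHz are k·fs ± 3 kHz for integer k ≥ 0.
k=0: 3 kHz.
k=1: 9.5 kHz, 15.5 kHz.
k=2: 22 kHz, 28 kHz.
k=3: 34.5 kHz, 40.5 kHz.
Within [7.5 kHz, 26 kHz]: 9.5 kHz, 15.5 kHz, 22 kHz.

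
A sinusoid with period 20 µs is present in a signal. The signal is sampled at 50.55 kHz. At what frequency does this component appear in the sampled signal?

T = 20 µs → f = 1/T = 50 kHz.
50 kHz > fs/2 = 25.275 kHz, folds to fs − 50 kHz = 0.55 kHz.

0.55 kHz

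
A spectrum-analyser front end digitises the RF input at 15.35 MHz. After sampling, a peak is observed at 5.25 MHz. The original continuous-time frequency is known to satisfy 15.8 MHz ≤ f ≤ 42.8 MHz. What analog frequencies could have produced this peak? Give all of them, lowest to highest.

20.6 MHz, 25.45 MHz, 35.95 MHz, 40.8 MHz

Frequencies that alias to 5.25 MHz are k·fs ± 5.25 MHz for integer k ≥ 0.
k=0: 5.25 MHz.
k=1: 10.1 MHz, 20.6 MHz.
k=2: 25.45 MHz, 35.95 MHz.
k=3: 40.8 MHz, 51.3 MHz.
k=4: 56.15 MHz, 66.65 MHz.
Within [15.8 MHz, 42.8 MHz]: 20.6 MHz, 25.45 MHz, 35.95 MHz, 40.8 MHz.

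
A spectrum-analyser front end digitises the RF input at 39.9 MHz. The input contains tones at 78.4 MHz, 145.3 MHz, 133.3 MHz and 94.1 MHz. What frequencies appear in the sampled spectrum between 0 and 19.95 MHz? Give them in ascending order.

1.4 MHz, 13.6 MHz, 14.3 MHz

fs/2 = 19.95 MHz.
78.4 MHz mod fs = 38.5 MHz.
38.5 MHz > fs/2 = 19.95 MHz, folds to fs − 38.5 MHz = 1.4 MHz.
145.3 MHz mod fs = 25.6 MHz.
25.6 MHz > fs/2 = 19.95 MHz, folds to fs − 25.6 MHz = 14.3 MHz.
133.3 MHz mod fs = 13.6 MHz.
13.6 MHz ≤ fs/2 = 19.95 MHz, appears at 13.6 MHz.
94.1 MHz mod fs = 14.3 MHz.
14.3 MHz ≤ fs/2 = 19.95 MHz, appears at 14.3 MHz.
Distinct values: {1.4 MHz, 13.6 MHz, 14.3 MHz}.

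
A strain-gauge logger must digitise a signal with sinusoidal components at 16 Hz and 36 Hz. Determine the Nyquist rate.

72 Hz

Highest-frequency component: 36 Hz.
Nyquist rate = 2 × 36 Hz = 72 Hz.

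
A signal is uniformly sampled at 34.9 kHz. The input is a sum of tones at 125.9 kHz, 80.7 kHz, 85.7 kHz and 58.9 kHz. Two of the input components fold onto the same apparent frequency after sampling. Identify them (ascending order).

58.9 kHz, 80.7 kHz

fs/2 = 17.45 kHz.
125.9 kHz mod fs = 21.2 kHz.
21.2 kHz > fs/2 = 17.45 kHz, folds to fs − 21.2 kHz = 13.7 kHz.
80.7 kHz mod fs = 10.9 kHz.
10.9 kHz ≤ fs/2 = 17.45 kHz, appears at 10.9 kHz.
85.7 kHz mod fs = 15.9 kHz.
15.9 kHz ≤ fs/2 = 17.45 kHz, appears at 15.9 kHz.
58.9 kHz mod fs = 24 kHz.
24 kHz > fs/2 = 17.45 kHz, folds to fs − 24 kHz = 10.9 kHz.
58.9 kHz and 80.7 kHz both map to 10.9 kHz.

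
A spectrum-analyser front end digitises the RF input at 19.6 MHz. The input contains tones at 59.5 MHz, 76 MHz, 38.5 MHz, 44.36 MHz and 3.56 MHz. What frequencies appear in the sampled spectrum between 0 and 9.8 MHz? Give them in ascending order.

0.7 MHz, 2.4 MHz, 3.56 MHz, 5.16 MHz

fs/2 = 9.8 MHz.
59.5 MHz mod fs = 0.7 MHz.
0.7 MHz ≤ fs/2 = 9.8 MHz, appears at 0.7 MHz.
76 MHz mod fs = 17.2 MHz.
17.2 MHz > fs/2 = 9.8 MHz, folds to fs − 17.2 MHz = 2.4 MHz.
38.5 MHz mod fs = 18.9 MHz.
18.9 MHz > fs/2 = 9.8 MHz, folds to fs − 18.9 MHz = 0.7 MHz.
44.36 MHz mod fs = 5.16 MHz.
5.16 MHz ≤ fs/2 = 9.8 MHz, appears at 5.16 MHz.
3.56 MHz ≤ fs/2 = 9.8 MHz, passes unchanged.
Distinct values: {0.7 MHz, 2.4 MHz, 3.56 MHz, 5.16 MHz}.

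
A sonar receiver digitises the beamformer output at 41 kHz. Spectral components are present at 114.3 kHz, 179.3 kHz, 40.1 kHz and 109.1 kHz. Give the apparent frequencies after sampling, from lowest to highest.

fs/2 = 20.5 kHz.
114.3 kHz mod fs = 32.3 kHz.
32.3 kHz > fs/2 = 20.5 kHz, folds to fs − 32.3 kHz = 8.7 kHz.
179.3 kHz mod fs = 15.3 kHz.
15.3 kHz ≤ fs/2 = 20.5 kHz, appears at 15.3 kHz.
40.1 kHz > fs/2 = 20.5 kHz, folds to fs − 40.1 kHz = 0.9 kHz.
109.1 kHz mod fs = 27.1 kHz.
27.1 kHz > fs/2 = 20.5 kHz, folds to fs − 27.1 kHz = 13.9 kHz.
Distinct values: {0.9 kHz, 8.7 kHz, 13.9 kHz, 15.3 kHz}.

0.9 kHz, 8.7 kHz, 13.9 kHz, 15.3 kHz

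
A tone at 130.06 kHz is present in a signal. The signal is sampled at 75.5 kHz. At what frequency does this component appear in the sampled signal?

130.06 kHz mod fs = 54.56 kHz.
54.56 kHz > fs/2 = 37.75 kHz, folds to fs − 54.56 kHz = 20.94 kHz.

20.94 kHz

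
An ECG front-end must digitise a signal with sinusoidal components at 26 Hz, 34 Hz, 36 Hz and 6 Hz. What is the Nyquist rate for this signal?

Highest-frequency component: 36 Hz.
Nyquist rate = 2 × 36 Hz = 72 Hz.

72 Hz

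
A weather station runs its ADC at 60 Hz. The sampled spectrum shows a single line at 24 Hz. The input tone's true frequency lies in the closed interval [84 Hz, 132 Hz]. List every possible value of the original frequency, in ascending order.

84 Hz, 96 Hz

Frequencies that alias to 24 Hz are k·fs ± 24 Hz for integer k ≥ 0.
k=0: 24 Hz.
k=1: 36 Hz, 84 Hz.
k=2: 96 Hz, 144 Hz.
k=3: 156 Hz, 204 Hz.
Within [84 Hz, 132 Hz]: 84 Hz, 96 Hz.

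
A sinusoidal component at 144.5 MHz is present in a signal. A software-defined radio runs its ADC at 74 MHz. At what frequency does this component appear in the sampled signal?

3.5 MHz

144.5 MHz mod fs = 70.5 MHz.
70.5 MHz > fs/2 = 37 MHz, folds to fs − 70.5 MHz = 3.5 MHz.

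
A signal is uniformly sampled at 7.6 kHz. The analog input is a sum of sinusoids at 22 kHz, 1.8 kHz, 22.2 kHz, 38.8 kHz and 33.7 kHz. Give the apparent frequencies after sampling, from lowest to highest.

0.6 kHz, 0.8 kHz, 1.8 kHz, 3.3 kHz

fs/2 = 3.8 kHz.
22 kHz mod fs = 6.8 kHz.
6.8 kHz > fs/2 = 3.8 kHz, folds to fs − 6.8 kHz = 0.8 kHz.
1.8 kHz ≤ fs/2 = 3.8 kHz, passes unchanged.
22.2 kHz mod fs = 7 kHz.
7 kHz > fs/2 = 3.8 kHz, folds to fs − 7 kHz = 0.6 kHz.
38.8 kHz mod fs = 0.8 kHz.
0.8 kHz ≤ fs/2 = 3.8 kHz, appears at 0.8 kHz.
33.7 kHz mod fs = 3.3 kHz.
3.3 kHz ≤ fs/2 = 3.8 kHz, appears at 3.3 kHz.
Distinct values: {0.6 kHz, 0.8 kHz, 1.8 kHz, 3.3 kHz}.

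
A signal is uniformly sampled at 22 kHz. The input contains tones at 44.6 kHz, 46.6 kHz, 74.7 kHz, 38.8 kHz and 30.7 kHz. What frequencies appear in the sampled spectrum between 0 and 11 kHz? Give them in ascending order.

fs/2 = 11 kHz.
44.6 kHz mod fs = 0.6 kHz.
0.6 kHz ≤ fs/2 = 11 kHz, appears at 0.6 kHz.
46.6 kHz mod fs = 2.6 kHz.
2.6 kHz ≤ fs/2 = 11 kHz, appears at 2.6 kHz.
74.7 kHz mod fs = 8.7 kHz.
8.7 kHz ≤ fs/2 = 11 kHz, appears at 8.7 kHz.
38.8 kHz mod fs = 16.8 kHz.
16.8 kHz > fs/2 = 11 kHz, folds to fs − 16.8 kHz = 5.2 kHz.
30.7 kHz mod fs = 8.7 kHz.
8.7 kHz ≤ fs/2 = 11 kHz, appears at 8.7 kHz.
Distinct values: {0.6 kHz, 2.6 kHz, 5.2 kHz, 8.7 kHz}.

0.6 kHz, 2.6 kHz, 5.2 kHz, 8.7 kHz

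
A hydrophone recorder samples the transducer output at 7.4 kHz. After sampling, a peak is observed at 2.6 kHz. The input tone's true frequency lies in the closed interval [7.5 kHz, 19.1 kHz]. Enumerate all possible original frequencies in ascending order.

Frequencies that alias to 2.6 kHz are k·fs ± 2.6 kHz for integer k ≥ 0.
k=0: 2.6 kHz.
k=1: 4.8 kHz, 10 kHz.
k=2: 12.2 kHz, 17.4 kHz.
k=3: 19.6 kHz, 24.8 kHz.
Within [7.5 kHz, 19.1 kHz]: 10 kHz, 12.2 kHz, 17.4 kHz.

10 kHz, 12.2 kHz, 17.4 kHz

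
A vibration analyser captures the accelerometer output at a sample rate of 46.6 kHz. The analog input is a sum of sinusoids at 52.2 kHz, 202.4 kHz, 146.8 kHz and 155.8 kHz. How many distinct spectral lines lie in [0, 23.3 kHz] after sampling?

3

fs/2 = 23.3 kHz.
52.2 kHz mod fs = 5.6 kHz.
5.6 kHz ≤ fs/2 = 23.3 kHz, appears at 5.6 kHz.
202.4 kHz mod fs = 16 kHz.
16 kHz ≤ fs/2 = 23.3 kHz, appears at 16 kHz.
146.8 kHz mod fs = 7 kHz.
7 kHz ≤ fs/2 = 23.3 kHz, appears at 7 kHz.
155.8 kHz mod fs = 16 kHz.
16 kHz ≤ fs/2 = 23.3 kHz, appears at 16 kHz.
Distinct values: {5.6 kHz, 7 kHz, 16 kHz} → 3.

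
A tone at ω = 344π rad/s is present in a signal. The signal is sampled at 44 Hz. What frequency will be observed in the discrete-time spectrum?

4 Hz

ω = 344π rad/s → f = ω/(2π) = 172 Hz.
172 Hz mod fs = 40 Hz.
40 Hz > fs/2 = 22 Hz, folds to fs − 40 Hz = 4 Hz.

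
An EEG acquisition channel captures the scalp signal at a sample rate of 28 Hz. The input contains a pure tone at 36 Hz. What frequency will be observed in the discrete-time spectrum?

8 Hz

36 Hz mod fs = 8 Hz.
8 Hz ≤ fs/2 = 14 Hz, appears at 8 Hz.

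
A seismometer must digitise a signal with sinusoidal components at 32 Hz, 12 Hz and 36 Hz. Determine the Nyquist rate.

Highest-frequency component: 36 Hz.
Nyquist rate = 2 × 36 Hz = 72 Hz.

72 Hz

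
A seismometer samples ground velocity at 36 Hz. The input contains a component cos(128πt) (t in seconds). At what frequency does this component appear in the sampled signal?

ω = 128π rad/s → f = ω/(2π) = 64 Hz.
64 Hz mod fs = 28 Hz.
28 Hz > fs/2 = 18 Hz, folds to fs − 28 Hz = 8 Hz.

8 Hz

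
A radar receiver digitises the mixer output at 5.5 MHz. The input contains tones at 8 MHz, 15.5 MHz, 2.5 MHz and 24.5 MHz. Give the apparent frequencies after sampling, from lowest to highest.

1 MHz, 2.5 MHz

fs/2 = 2.75 MHz.
8 MHz mod fs = 2.5 MHz.
2.5 MHz ≤ fs/2 = 2.75 MHz, appears at 2.5 MHz.
15.5 MHz mod fs = 4.5 MHz.
4.5 MHz > fs/2 = 2.75 MHz, folds to fs − 4.5 MHz = 1 MHz.
2.5 MHz ≤ fs/2 = 2.75 MHz, passes unchanged.
24.5 MHz mod fs = 2.5 MHz.
2.5 MHz ≤ fs/2 = 2.75 MHz, appears at 2.5 MHz.
Distinct values: {1 MHz, 2.5 MHz}.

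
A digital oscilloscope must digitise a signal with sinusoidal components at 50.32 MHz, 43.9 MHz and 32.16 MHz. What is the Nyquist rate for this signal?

100.64 MHz

Highest-frequency component: 50.32 MHz.
Nyquist rate = 2 × 50.32 MHz = 100.64 MHz.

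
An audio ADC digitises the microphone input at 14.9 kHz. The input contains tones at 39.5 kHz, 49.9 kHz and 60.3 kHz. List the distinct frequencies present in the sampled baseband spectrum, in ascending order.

0.7 kHz, 5.2 kHz

fs/2 = 7.45 kHz.
39.5 kHz mod fs = 9.7 kHz.
9.7 kHz > fs/2 = 7.45 kHz, folds to fs − 9.7 kHz = 5.2 kHz.
49.9 kHz mod fs = 5.2 kHz.
5.2 kHz ≤ fs/2 = 7.45 kHz, appears at 5.2 kHz.
60.3 kHz mod fs = 0.7 kHz.
0.7 kHz ≤ fs/2 = 7.45 kHz, appears at 0.7 kHz.
Distinct values: {0.7 kHz, 5.2 kHz}.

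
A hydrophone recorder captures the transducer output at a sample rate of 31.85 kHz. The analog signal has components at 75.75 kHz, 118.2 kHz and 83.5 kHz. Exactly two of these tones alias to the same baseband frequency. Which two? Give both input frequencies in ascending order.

75.75 kHz, 83.5 kHz

fs/2 = 15.925 kHz.
75.75 kHz mod fs = 12.05 kHz.
12.05 kHz ≤ fs/2 = 15.925 kHz, appears at 12.05 kHz.
118.2 kHz mod fs = 22.65 kHz.
22.65 kHz > fs/2 = 15.925 kHz, folds to fs − 22.65 kHz = 9.2 kHz.
83.5 kHz mod fs = 19.8 kHz.
19.8 kHz > fs/2 = 15.925 kHz, folds to fs − 19.8 kHz = 12.05 kHz.
75.75 kHz and 83.5 kHz both map to 12.05 kHz.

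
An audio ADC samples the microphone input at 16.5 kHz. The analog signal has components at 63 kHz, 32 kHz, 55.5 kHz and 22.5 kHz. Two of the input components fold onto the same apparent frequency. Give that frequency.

6 kHz

fs/2 = 8.25 kHz.
63 kHz mod fs = 13.5 kHz.
13.5 kHz > fs/2 = 8.25 kHz, folds to fs − 13.5 kHz = 3 kHz.
32 kHz mod fs = 15.5 kHz.
15.5 kHz > fs/2 = 8.25 kHz, folds to fs − 15.5 kHz = 1 kHz.
55.5 kHz mod fs = 6 kHz.
6 kHz ≤ fs/2 = 8.25 kHz, appears at 6 kHz.
22.5 kHz mod fs = 6 kHz.
6 kHz ≤ fs/2 = 8.25 kHz, appears at 6 kHz.
22.5 kHz and 55.5 kHz both map to 6 kHz.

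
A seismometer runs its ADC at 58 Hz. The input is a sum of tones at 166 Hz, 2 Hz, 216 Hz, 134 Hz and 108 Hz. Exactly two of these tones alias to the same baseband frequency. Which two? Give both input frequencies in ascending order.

108 Hz, 166 Hz

fs/2 = 29 Hz.
166 Hz mod fs = 50 Hz.
50 Hz > fs/2 = 29 Hz, folds to fs − 50 Hz = 8 Hz.
2 Hz ≤ fs/2 = 29 Hz, passes unchanged.
216 Hz mod fs = 42 Hz.
42 Hz > fs/2 = 29 Hz, folds to fs − 42 Hz = 16 Hz.
134 Hz mod fs = 18 Hz.
18 Hz ≤ fs/2 = 29 Hz, appears at 18 Hz.
108 Hz mod fs = 50 Hz.
50 Hz > fs/2 = 29 Hz, folds to fs − 50 Hz = 8 Hz.
108 Hz and 166 Hz both map to 8 Hz.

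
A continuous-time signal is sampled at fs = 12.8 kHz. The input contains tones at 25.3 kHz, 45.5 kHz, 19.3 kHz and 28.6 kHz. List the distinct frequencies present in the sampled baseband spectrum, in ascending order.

fs/2 = 6.4 kHz.
25.3 kHz mod fs = 12.5 kHz.
12.5 kHz > fs/2 = 6.4 kHz, folds to fs − 12.5 kHz = 0.3 kHz.
45.5 kHz mod fs = 7.1 kHz.
7.1 kHz > fs/2 = 6.4 kHz, folds to fs − 7.1 kHz = 5.7 kHz.
19.3 kHz mod fs = 6.5 kHz.
6.5 kHz > fs/2 = 6.4 kHz, folds to fs − 6.5 kHz = 6.3 kHz.
28.6 kHz mod fs = 3 kHz.
3 kHz ≤ fs/2 = 6.4 kHz, appears at 3 kHz.
Distinct values: {0.3 kHz, 3 kHz, 5.7 kHz, 6.3 kHz}.

0.3 kHz, 3 kHz, 5.7 kHz, 6.3 kHz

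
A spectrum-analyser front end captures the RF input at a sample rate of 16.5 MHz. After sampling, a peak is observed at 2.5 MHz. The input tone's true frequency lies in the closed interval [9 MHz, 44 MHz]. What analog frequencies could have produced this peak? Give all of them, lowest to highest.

Frequencies that alias to 2.5 MHz are k·fs ± 2.5 MHz for integer k ≥ 0.
k=0: 2.5 MHz.
k=1: 14 MHz, 19 MHz.
k=2: 30.5 MHz, 35.5 MHz.
k=3: 47 MHz, 52 MHz.
Within [9 MHz, 44 MHz]: 14 MHz, 19 MHz, 30.5 MHz, 35.5 MHz.

14 MHz, 19 MHz, 30.5 MHz, 35.5 MHz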